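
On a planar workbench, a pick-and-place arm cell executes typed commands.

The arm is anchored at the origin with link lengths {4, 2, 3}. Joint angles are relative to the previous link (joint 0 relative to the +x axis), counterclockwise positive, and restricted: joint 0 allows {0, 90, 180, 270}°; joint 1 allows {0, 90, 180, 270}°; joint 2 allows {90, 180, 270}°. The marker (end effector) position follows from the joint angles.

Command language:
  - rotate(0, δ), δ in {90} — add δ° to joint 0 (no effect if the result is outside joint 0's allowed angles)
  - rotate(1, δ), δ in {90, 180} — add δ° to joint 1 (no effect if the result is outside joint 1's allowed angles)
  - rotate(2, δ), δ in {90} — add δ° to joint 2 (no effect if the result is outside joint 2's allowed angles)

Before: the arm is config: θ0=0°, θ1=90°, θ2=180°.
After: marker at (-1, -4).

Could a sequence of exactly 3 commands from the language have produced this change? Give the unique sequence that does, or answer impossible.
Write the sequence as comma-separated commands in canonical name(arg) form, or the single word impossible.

rotate(0, 90), rotate(0, 90), rotate(0, 90)

initial: config: θ0=0°, θ1=90°, θ2=180°
t=1 rotate(0, 90) ⇒ config: θ0=90°, θ1=90°, θ2=180°
t=2 rotate(0, 90) ⇒ config: θ0=180°, θ1=90°, θ2=180°
t=3 rotate(0, 90) ⇒ config: θ0=270°, θ1=90°, θ2=180°
all 64 alternatives checked — unique.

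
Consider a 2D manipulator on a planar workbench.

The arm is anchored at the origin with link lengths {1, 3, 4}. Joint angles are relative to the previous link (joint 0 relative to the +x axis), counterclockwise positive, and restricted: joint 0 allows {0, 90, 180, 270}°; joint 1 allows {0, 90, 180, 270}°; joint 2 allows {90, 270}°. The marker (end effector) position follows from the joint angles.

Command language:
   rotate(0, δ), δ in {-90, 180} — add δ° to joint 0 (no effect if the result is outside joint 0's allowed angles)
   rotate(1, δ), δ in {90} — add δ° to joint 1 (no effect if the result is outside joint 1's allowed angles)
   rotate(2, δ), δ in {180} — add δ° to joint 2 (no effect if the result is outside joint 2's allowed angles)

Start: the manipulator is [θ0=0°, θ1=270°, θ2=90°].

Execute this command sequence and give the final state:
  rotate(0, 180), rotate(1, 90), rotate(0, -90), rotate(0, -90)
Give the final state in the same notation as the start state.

[θ0=0°, θ1=0°, θ2=90°]

from: [θ0=0°, θ1=270°, θ2=90°]
[1] after rotate(0, 180): [θ0=180°, θ1=270°, θ2=90°]
[2] after rotate(1, 90): [θ0=180°, θ1=0°, θ2=90°]
[3] after rotate(0, -90): [θ0=90°, θ1=0°, θ2=90°]
[4] after rotate(0, -90): [θ0=0°, θ1=0°, θ2=90°]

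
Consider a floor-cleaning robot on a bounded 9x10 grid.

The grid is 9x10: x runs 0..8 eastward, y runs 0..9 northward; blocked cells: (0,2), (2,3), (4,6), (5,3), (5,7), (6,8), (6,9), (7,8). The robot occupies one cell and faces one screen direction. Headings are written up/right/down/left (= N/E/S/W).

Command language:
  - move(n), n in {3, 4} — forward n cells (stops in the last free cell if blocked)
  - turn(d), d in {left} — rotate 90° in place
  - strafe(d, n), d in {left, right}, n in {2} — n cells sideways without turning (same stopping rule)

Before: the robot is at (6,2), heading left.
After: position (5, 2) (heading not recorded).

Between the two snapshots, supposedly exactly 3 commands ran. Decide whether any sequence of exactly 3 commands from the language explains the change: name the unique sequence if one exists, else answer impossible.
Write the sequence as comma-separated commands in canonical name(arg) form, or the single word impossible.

move(3), turn(left), strafe(left, 2)

key: order matters: swapping move(3) and strafe(left, 2) lands elsewhere
begin: at (6,2), heading left
[1] after move(3): at (3,2), heading left
[2] after turn(left): at (3,2), heading down
[3] after strafe(left, 2): at (5,2), heading down
all 125 alternatives checked — unique.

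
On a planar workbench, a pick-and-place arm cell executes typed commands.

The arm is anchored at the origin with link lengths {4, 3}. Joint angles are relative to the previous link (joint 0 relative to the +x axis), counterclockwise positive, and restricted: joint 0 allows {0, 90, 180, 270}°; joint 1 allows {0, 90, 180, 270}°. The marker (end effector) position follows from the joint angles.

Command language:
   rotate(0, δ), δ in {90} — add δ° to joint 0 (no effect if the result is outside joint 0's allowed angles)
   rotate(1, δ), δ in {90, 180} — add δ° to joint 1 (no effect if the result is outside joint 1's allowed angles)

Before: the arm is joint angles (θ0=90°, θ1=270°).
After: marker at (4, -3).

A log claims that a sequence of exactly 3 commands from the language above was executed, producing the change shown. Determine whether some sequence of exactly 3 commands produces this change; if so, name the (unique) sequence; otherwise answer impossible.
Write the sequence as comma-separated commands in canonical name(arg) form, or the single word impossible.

initial: joint angles (θ0=90°, θ1=270°)
t=1 rotate(0, 90) ⇒ joint angles (θ0=180°, θ1=270°)
t=2 rotate(0, 90) ⇒ joint angles (θ0=270°, θ1=270°)
t=3 rotate(0, 90) ⇒ joint angles (θ0=0°, θ1=270°)
all 27 alternatives checked — unique.

rotate(0, 90), rotate(0, 90), rotate(0, 90)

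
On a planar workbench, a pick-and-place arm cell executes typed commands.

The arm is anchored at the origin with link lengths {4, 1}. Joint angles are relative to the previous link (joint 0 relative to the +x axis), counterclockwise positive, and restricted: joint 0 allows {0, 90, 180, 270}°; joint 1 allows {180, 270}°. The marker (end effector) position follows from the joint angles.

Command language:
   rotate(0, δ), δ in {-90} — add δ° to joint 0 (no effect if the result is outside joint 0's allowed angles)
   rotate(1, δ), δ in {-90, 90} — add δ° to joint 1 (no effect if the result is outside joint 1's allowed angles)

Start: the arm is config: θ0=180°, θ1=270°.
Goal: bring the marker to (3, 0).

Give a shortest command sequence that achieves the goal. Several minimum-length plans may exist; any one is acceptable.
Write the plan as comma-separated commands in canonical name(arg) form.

rotate(1, -90), rotate(0, -90), rotate(0, -90)

start: config: θ0=180°, θ1=270°
t=1 rotate(1, -90) ⇒ config: θ0=180°, θ1=180°
t=2 rotate(0, -90) ⇒ config: θ0=90°, θ1=180°
t=3 rotate(0, -90) ⇒ config: θ0=0°, θ1=180°
no 2-step plan works, so 3 is optimal.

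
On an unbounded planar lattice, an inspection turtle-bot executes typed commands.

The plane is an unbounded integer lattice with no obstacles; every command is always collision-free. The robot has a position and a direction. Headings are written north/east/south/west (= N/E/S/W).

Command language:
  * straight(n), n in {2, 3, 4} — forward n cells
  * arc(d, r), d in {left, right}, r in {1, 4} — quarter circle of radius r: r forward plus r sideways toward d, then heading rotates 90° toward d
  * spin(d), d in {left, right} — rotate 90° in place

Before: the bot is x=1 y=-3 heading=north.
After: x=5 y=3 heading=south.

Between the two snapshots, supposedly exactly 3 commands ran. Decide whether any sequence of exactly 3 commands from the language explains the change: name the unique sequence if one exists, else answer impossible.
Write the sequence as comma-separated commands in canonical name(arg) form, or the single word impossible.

key: order matters: swapping straight(2) and spin(right) lands elsewhere
begin: x=1 y=-3 heading=north
[1] after straight(2): x=1 y=-1 heading=north
[2] after arc(right, 4): x=5 y=3 heading=east
[3] after spin(right): x=5 y=3 heading=south
no other 3-command option fits: unique.

straight(2), arc(right, 4), spin(right)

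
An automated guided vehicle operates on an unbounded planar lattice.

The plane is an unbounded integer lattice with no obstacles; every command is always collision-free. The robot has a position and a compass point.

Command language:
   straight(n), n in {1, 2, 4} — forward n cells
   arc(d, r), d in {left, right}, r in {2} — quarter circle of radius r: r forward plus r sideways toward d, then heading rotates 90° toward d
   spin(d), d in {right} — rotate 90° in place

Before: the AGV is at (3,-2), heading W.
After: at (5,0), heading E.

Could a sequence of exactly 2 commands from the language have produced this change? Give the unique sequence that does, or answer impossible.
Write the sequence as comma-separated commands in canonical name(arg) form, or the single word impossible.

key: order matters: swapping spin(right) and arc(right, 2) lands elsewhere
begin: at (3,-2), heading W
[1] after spin(right): at (3,-2), heading N
[2] after arc(right, 2): at (5,0), heading E
no rival 2-sequence matches.

spin(right), arc(right, 2)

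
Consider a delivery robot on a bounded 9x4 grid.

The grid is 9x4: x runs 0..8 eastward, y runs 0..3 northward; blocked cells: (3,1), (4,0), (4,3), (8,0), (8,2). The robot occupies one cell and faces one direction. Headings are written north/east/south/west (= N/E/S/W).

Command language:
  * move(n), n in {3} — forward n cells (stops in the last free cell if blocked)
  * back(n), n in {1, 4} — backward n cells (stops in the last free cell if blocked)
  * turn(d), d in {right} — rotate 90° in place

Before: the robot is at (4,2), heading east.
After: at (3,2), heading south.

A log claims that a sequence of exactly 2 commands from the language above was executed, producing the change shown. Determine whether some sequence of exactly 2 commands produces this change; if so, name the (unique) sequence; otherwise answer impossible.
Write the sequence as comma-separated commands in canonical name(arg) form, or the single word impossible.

key: order matters: swapping back(1) and turn(right) lands elsewhere
from: at (4,2), heading east
step 1 (back(1)): at (3,2), heading east
step 2 (turn(right)): at (3,2), heading south
no rival 2-sequence matches.

back(1), turn(right)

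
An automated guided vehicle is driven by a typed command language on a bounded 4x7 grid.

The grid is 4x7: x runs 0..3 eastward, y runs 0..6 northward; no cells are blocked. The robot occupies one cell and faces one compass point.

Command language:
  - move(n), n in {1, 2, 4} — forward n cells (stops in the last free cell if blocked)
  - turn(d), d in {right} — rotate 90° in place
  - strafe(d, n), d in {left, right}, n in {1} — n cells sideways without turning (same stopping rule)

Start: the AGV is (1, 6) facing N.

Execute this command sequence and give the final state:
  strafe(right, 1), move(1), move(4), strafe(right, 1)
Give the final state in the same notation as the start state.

begin: (1, 6) facing N
[1] after strafe(right, 1): (2, 6) facing N
[2] after move(1): (2, 6) facing N
[3] after move(4): (2, 6) facing N
[4] after strafe(right, 1): (3, 6) facing N

(3, 6) facing N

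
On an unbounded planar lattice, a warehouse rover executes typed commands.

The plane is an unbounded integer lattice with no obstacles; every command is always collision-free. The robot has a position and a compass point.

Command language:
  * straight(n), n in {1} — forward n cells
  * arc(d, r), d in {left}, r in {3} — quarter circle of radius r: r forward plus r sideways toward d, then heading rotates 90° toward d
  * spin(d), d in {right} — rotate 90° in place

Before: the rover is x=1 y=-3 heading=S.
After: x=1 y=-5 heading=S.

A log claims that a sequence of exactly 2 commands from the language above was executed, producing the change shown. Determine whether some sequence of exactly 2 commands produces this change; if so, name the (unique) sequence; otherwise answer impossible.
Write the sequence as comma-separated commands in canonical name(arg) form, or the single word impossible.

straight(1), straight(1)

key: still facing S at the end — nothing in the sequence rotates
begin: x=1 y=-3 heading=S
step 1 (straight(1)): x=1 y=-4 heading=S
step 2 (straight(1)): x=1 y=-5 heading=S
all 9 alternatives checked — unique.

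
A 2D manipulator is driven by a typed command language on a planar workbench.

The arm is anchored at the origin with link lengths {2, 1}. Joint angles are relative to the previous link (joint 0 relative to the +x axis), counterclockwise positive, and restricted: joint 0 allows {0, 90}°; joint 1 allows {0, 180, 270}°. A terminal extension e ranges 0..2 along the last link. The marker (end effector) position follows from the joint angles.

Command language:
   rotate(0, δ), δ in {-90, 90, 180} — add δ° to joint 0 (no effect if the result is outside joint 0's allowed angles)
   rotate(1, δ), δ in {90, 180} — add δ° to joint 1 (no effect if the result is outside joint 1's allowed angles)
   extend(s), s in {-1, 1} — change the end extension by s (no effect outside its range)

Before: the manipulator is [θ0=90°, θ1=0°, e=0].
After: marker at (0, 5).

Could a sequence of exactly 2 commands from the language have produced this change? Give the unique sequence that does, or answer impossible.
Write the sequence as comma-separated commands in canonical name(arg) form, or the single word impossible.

from: [θ0=90°, θ1=0°, e=0]
[1] after extend(1): [θ0=90°, θ1=0°, e=1]
[2] after extend(1): [θ0=90°, θ1=0°, e=2]
no other 2-command option fits: unique.

extend(1), extend(1)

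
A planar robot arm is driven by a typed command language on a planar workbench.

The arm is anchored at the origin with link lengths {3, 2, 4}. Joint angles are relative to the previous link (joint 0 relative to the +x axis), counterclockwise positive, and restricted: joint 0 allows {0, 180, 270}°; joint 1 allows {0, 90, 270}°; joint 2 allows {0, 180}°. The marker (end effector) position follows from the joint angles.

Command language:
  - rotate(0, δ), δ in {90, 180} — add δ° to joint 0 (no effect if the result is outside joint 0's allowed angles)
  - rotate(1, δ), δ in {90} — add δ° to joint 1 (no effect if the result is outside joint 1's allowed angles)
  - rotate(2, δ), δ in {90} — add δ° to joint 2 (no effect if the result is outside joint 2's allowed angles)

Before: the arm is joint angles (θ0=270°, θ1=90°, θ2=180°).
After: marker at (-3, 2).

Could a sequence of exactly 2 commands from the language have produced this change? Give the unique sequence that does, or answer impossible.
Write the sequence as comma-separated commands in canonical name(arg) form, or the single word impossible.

key: order matters: swapping rotate(0, 90) and rotate(0, 180) lands elsewhere
initial: joint angles (θ0=270°, θ1=90°, θ2=180°)
1. rotate(0, 90) → joint angles (θ0=0°, θ1=90°, θ2=180°)
2. rotate(0, 180) → joint angles (θ0=180°, θ1=90°, θ2=180°)
uniquely the one of 16 2-step routes that fits.

rotate(0, 90), rotate(0, 180)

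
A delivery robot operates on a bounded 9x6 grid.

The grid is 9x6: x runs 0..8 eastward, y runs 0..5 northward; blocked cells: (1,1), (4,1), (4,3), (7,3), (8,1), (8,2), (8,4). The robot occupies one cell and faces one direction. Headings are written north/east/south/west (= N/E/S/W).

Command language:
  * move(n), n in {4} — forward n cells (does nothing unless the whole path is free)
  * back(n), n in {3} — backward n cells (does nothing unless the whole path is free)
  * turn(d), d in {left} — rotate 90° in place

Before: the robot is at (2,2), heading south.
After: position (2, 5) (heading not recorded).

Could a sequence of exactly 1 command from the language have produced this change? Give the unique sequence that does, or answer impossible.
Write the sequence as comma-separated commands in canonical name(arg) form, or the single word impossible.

back(3)

start: at (2,2), heading south
1. back(3) → at (2,5), heading south
no other 1-command option fits: unique.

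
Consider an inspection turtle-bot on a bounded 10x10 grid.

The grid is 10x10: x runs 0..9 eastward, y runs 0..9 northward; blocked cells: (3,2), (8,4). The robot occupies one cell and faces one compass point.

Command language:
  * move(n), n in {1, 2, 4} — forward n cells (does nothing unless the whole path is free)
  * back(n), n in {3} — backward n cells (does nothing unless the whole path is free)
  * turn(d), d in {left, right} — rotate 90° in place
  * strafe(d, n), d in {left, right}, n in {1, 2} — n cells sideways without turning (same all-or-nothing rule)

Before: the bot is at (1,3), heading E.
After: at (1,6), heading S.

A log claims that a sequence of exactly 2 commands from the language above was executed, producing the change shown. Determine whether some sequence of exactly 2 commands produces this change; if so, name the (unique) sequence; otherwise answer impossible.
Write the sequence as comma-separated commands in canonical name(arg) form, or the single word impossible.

key: position moved to (1,6) AND the heading swung to S — translation plus rotation needed
start: at (1,3), heading E
t=1 turn(right) ⇒ at (1,3), heading S
t=2 back(3) ⇒ at (1,6), heading S
uniquely the one of 100 2-step routes that fits.

turn(right), back(3)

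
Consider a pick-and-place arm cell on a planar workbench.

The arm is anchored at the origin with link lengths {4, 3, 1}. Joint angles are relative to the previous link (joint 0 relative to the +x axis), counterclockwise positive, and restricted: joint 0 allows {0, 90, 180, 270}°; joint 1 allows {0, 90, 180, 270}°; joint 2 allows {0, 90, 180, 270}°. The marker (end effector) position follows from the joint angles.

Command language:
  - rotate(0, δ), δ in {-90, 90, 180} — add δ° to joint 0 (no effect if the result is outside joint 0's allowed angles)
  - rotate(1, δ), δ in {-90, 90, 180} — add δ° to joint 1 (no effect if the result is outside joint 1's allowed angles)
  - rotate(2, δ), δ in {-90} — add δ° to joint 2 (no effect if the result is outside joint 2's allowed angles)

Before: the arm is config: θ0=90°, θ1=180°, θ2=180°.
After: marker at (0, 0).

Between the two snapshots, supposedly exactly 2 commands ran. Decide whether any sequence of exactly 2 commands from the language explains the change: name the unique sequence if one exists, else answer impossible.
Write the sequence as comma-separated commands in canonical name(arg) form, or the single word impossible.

rotate(2, -90), rotate(2, -90)

t0: config: θ0=90°, θ1=180°, θ2=180°
step 1 (rotate(2, -90)): config: θ0=90°, θ1=180°, θ2=90°
step 2 (rotate(2, -90)): config: θ0=90°, θ1=180°, θ2=0°
no other 2-command option fits: unique.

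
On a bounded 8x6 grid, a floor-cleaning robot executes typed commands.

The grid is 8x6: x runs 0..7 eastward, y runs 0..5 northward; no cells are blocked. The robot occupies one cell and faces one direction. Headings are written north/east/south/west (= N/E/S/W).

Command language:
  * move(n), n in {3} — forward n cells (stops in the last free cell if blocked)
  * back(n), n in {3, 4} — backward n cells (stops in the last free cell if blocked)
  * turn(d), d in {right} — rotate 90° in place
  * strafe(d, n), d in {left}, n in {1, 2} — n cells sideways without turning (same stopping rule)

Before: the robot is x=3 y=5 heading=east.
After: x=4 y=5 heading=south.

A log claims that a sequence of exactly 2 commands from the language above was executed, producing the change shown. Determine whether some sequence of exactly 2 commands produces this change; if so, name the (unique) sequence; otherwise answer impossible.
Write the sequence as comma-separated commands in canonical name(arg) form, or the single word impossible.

key: cell and facing (now S) both changed — the 2 commands mix motion and turning
begin: x=3 y=5 heading=east
[1] after turn(right): x=3 y=5 heading=south
[2] after strafe(left, 1): x=4 y=5 heading=south
uniquely the one of 36 2-step routes that fits.

turn(right), strafe(left, 1)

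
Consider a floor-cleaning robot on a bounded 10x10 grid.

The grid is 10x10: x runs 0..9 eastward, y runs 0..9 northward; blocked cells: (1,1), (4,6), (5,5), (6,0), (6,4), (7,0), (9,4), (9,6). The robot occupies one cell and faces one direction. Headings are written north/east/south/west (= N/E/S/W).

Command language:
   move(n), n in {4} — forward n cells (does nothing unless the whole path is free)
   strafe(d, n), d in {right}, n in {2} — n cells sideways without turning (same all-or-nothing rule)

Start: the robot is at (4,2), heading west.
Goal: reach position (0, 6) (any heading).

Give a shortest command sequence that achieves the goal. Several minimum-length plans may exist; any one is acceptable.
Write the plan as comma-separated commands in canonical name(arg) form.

begin: at (4,2), heading west
[1] after move(4): at (0,2), heading west
[2] after strafe(right, 2): at (0,4), heading west
[3] after strafe(right, 2): at (0,6), heading west
nothing shorter than 3 reaches the goal.

move(4), strafe(right, 2), strafe(right, 2)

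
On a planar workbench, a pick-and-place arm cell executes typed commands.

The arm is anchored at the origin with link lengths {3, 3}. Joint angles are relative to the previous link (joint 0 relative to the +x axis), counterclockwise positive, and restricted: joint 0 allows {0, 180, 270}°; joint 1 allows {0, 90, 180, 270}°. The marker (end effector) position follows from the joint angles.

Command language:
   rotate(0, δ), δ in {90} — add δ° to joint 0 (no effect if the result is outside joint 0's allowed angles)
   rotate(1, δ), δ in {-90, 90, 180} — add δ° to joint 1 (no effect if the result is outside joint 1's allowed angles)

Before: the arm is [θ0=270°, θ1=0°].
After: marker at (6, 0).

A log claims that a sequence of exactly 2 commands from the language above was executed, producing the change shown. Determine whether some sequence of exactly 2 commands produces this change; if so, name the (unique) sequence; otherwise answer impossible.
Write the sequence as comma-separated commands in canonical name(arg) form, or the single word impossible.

initial: [θ0=270°, θ1=0°]
t=1 rotate(0, 90) ⇒ [θ0=0°, θ1=0°]
t=2 rotate(0, 90) ⇒ [θ0=0°, θ1=0°]
all 16 alternatives checked — unique.

rotate(0, 90), rotate(0, 90)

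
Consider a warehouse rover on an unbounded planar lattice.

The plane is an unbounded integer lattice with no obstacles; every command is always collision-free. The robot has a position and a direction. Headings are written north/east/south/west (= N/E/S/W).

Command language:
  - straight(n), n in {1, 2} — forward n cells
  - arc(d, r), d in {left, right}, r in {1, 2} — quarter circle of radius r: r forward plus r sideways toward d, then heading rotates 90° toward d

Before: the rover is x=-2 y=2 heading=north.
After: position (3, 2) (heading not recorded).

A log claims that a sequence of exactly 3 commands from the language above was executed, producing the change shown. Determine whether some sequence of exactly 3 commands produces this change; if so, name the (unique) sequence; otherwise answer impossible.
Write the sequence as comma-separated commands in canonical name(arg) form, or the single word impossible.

arc(right, 2), straight(1), arc(right, 2)

from: x=-2 y=2 heading=north
1. arc(right, 2) → x=0 y=4 heading=east
2. straight(1) → x=1 y=4 heading=east
3. arc(right, 2) → x=3 y=2 heading=south
no other 3-command option fits: unique.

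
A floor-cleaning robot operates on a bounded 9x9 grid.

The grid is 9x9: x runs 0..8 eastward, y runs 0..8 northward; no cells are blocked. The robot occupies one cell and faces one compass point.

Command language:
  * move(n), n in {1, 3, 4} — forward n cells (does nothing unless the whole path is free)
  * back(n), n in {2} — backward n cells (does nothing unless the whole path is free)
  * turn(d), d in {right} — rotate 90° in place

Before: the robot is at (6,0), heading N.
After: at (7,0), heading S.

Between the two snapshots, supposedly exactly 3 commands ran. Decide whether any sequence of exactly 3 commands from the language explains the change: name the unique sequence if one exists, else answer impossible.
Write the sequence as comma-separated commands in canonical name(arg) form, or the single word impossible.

turn(right), move(1), turn(right)

key: position moved to (7,0) AND the heading swung to S — translation plus rotation needed
begin: at (6,0), heading N
1. turn(right) → at (6,0), heading E
2. move(1) → at (7,0), heading E
3. turn(right) → at (7,0), heading S
no rival 3-sequence matches.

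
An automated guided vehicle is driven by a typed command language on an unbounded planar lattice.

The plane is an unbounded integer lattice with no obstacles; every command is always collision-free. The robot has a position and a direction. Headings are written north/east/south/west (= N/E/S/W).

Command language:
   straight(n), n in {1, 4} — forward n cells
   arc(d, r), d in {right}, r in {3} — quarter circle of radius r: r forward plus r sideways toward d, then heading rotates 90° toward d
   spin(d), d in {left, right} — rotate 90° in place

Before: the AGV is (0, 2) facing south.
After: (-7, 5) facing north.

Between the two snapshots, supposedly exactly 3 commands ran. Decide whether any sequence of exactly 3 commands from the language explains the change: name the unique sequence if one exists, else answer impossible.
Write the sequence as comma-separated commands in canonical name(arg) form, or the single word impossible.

key: position moved to (-7,5) AND the heading swung to N — translation plus rotation needed
initial: (0, 2) facing south
step 1 (spin(right)): (0, 2) facing west
step 2 (straight(4)): (-4, 2) facing west
step 3 (arc(right, 3)): (-7, 5) facing north
all 125 alternatives checked — unique.

spin(right), straight(4), arc(right, 3)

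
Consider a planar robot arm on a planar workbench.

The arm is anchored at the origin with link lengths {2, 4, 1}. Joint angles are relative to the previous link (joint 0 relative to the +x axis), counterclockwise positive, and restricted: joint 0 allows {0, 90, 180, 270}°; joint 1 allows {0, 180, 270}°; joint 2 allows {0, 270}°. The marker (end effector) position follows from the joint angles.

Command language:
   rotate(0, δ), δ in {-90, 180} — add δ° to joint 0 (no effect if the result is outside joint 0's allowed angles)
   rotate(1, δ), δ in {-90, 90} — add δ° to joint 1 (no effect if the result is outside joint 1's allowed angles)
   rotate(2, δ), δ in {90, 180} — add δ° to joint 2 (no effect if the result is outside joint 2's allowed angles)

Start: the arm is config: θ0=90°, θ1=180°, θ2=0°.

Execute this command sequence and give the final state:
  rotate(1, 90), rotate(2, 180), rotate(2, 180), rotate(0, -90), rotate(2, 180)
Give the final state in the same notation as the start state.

config: θ0=0°, θ1=270°, θ2=0°

start: config: θ0=90°, θ1=180°, θ2=0°
t=1 rotate(1, 90) ⇒ config: θ0=90°, θ1=270°, θ2=0°
t=2 rotate(2, 180) ⇒ config: θ0=90°, θ1=270°, θ2=0°
t=3 rotate(2, 180) ⇒ config: θ0=90°, θ1=270°, θ2=0°
t=4 rotate(0, -90) ⇒ config: θ0=0°, θ1=270°, θ2=0°
t=5 rotate(2, 180) ⇒ config: θ0=0°, θ1=270°, θ2=0°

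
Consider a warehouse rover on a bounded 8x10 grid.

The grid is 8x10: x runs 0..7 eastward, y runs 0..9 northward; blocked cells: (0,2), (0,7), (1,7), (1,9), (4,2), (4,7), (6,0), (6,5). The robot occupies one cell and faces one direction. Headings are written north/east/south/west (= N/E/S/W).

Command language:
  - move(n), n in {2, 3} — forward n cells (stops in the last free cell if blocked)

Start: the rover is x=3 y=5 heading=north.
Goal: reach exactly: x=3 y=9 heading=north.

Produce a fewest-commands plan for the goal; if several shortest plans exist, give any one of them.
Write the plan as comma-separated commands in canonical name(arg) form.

move(2), move(2)

t0: x=3 y=5 heading=north
step 1 (move(2)): x=3 y=7 heading=north
step 2 (move(2)): x=3 y=9 heading=north
no 1-step plan works, so 2 is optimal.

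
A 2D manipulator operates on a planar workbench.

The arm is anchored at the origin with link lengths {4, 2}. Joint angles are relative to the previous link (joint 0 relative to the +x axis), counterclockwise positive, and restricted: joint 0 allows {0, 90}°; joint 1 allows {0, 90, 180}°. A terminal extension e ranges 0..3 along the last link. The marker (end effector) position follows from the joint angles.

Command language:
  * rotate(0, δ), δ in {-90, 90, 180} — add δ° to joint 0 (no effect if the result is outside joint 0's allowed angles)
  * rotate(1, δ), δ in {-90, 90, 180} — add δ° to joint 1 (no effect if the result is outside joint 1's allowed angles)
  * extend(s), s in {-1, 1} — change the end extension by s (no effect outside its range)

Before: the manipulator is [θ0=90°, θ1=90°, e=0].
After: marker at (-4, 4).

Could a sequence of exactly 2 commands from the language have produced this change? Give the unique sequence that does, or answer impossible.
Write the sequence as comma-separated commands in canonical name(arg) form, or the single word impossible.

extend(1), extend(1)

initial: [θ0=90°, θ1=90°, e=0]
step 1 (extend(1)): [θ0=90°, θ1=90°, e=1]
step 2 (extend(1)): [θ0=90°, θ1=90°, e=2]
uniquely the one of 64 2-step routes that fits.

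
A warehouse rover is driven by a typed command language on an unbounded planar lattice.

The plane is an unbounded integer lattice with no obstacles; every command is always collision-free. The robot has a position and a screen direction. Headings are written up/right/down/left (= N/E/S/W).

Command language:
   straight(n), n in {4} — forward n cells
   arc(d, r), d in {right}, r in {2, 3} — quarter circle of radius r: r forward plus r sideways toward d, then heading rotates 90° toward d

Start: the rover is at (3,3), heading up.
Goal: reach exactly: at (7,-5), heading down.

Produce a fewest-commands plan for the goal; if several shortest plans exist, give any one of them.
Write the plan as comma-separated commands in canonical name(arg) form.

arc(right, 2), arc(right, 2), straight(4), straight(4)

start: at (3,3), heading up
1. arc(right, 2) → at (5,5), heading right
2. arc(right, 2) → at (7,3), heading down
3. straight(4) → at (7,-1), heading down
4. straight(4) → at (7,-5), heading down
minimal: 4 command(s), checked below 4.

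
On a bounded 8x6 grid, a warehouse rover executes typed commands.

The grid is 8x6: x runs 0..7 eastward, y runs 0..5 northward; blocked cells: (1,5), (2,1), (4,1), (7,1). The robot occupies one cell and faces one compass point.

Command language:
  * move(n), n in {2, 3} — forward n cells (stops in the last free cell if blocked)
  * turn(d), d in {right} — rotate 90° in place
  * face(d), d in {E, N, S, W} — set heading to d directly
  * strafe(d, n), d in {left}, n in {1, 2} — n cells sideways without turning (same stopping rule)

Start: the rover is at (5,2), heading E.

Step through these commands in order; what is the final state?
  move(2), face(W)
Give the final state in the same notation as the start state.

start: at (5,2), heading E
t=1 move(2) ⇒ at (7,2), heading E
t=2 face(W) ⇒ at (7,2), heading W

at (7,2), heading W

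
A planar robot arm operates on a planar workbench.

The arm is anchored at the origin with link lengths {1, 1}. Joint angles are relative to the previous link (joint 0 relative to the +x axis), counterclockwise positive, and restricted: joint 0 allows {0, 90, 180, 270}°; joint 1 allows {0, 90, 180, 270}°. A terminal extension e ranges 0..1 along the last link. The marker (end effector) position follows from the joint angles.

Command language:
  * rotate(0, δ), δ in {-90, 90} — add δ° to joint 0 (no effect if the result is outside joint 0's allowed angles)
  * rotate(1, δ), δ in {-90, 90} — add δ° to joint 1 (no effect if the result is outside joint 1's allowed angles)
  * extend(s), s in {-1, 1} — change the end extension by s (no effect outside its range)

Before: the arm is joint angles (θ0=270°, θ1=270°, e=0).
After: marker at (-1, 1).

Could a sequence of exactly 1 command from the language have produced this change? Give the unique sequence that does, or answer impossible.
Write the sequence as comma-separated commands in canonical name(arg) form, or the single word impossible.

initial: joint angles (θ0=270°, θ1=270°, e=0)
1. rotate(0, -90) → joint angles (θ0=180°, θ1=270°, e=0)
no other 1-command option fits: unique.

rotate(0, -90)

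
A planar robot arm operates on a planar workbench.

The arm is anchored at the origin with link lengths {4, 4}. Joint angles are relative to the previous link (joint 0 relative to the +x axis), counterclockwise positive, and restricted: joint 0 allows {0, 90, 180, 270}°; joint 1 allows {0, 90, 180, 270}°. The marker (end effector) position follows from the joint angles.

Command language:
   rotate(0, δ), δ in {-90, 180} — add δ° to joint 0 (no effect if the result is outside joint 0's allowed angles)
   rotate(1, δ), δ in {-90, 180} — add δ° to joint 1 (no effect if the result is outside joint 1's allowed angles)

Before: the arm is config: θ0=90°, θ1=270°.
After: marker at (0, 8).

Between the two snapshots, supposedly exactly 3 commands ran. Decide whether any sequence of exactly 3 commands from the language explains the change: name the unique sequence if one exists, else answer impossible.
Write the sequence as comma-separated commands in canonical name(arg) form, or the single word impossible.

rotate(1, -90), rotate(1, -90), rotate(1, -90)

from: config: θ0=90°, θ1=270°
[1] after rotate(1, -90): config: θ0=90°, θ1=180°
[2] after rotate(1, -90): config: θ0=90°, θ1=90°
[3] after rotate(1, -90): config: θ0=90°, θ1=0°
no other 3-command option fits: unique.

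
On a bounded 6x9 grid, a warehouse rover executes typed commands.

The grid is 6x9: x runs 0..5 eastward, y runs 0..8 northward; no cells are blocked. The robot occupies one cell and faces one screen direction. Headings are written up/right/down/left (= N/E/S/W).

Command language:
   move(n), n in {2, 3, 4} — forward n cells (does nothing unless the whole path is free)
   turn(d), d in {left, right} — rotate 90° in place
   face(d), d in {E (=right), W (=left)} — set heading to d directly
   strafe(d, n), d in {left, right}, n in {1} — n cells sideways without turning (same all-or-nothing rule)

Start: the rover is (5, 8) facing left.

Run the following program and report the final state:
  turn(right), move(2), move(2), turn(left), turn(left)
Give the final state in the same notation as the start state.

(5, 8) facing down

start: (5, 8) facing left
[1] after turn(right): (5, 8) facing up
[2] after move(2): (5, 8) facing up
[3] after move(2): (5, 8) facing up
[4] after turn(left): (5, 8) facing left
[5] after turn(left): (5, 8) facing down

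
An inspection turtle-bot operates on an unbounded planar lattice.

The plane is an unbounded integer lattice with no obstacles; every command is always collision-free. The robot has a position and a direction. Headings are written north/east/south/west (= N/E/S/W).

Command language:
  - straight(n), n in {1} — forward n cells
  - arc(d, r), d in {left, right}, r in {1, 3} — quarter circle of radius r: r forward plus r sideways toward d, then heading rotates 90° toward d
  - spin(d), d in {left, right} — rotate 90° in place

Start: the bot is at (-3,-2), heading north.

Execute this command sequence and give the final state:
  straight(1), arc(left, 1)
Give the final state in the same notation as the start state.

initial: at (-3,-2), heading north
t=1 straight(1) ⇒ at (-3,-1), heading north
t=2 arc(left, 1) ⇒ at (-4,0), heading west

at (-4,0), heading west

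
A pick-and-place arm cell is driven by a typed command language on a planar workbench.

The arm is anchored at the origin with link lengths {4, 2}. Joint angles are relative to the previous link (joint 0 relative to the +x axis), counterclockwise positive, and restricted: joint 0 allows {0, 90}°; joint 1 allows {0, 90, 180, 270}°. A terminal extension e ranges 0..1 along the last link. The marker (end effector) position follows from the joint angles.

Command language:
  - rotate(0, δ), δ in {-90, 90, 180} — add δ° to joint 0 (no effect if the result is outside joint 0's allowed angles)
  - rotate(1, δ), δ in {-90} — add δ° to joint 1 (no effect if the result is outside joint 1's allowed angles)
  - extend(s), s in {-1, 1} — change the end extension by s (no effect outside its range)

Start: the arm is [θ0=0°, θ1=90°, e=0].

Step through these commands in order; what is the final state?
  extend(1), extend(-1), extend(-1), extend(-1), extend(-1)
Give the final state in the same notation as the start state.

start: [θ0=0°, θ1=90°, e=0]
step 1 (extend(1)): [θ0=0°, θ1=90°, e=1]
step 2 (extend(-1)): [θ0=0°, θ1=90°, e=0]
step 3 (extend(-1)): [θ0=0°, θ1=90°, e=0]
step 4 (extend(-1)): [θ0=0°, θ1=90°, e=0]
step 5 (extend(-1)): [θ0=0°, θ1=90°, e=0]

[θ0=0°, θ1=90°, e=0]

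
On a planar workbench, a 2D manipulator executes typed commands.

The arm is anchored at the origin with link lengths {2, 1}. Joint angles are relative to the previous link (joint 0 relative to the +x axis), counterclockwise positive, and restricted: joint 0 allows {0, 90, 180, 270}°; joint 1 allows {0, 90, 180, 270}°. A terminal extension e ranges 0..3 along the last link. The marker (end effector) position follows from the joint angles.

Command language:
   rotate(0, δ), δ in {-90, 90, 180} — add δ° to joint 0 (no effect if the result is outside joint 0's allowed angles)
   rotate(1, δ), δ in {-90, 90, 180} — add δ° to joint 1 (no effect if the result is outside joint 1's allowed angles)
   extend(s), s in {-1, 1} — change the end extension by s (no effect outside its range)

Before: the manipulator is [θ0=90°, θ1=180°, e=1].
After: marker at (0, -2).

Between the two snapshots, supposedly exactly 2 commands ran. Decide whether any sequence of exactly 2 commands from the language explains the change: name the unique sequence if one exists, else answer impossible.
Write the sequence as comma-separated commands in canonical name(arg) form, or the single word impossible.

extend(1), extend(1)

from: [θ0=90°, θ1=180°, e=1]
[1] after extend(1): [θ0=90°, θ1=180°, e=2]
[2] after extend(1): [θ0=90°, θ1=180°, e=3]
uniquely the one of 64 2-step routes that fits.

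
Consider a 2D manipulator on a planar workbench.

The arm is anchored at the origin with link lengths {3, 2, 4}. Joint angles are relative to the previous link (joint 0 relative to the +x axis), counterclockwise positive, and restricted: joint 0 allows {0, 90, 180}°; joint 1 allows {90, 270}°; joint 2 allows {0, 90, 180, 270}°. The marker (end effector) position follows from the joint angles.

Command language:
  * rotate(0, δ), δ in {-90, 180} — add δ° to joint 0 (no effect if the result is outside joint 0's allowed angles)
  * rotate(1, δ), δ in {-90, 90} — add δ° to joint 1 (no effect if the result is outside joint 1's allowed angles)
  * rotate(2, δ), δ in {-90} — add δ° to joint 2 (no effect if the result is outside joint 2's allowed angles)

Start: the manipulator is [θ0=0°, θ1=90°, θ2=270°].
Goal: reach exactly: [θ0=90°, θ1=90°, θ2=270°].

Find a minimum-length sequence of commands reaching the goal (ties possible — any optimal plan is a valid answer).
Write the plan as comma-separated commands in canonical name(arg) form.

begin: [θ0=0°, θ1=90°, θ2=270°]
step 1 (rotate(0, 180)): [θ0=180°, θ1=90°, θ2=270°]
step 2 (rotate(0, -90)): [θ0=90°, θ1=90°, θ2=270°]
no 1-step plan works, so 2 is optimal.

rotate(0, 180), rotate(0, -90)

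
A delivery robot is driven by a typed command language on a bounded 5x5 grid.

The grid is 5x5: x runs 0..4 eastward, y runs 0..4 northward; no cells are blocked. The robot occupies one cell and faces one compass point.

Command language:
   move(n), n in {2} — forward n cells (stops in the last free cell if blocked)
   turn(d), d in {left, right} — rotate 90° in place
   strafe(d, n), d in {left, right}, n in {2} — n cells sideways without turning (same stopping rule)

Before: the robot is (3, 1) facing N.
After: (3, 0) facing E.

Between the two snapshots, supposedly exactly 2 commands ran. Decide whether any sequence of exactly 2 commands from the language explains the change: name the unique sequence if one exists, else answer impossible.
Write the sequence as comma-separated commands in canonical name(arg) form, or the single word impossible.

key: cell and facing (now E) both changed — the 2 commands mix motion and turning
t0: (3, 1) facing N
1. turn(right) → (3, 1) facing E
2. strafe(right, 2) → (3, 0) facing E
uniquely the one of 25 2-step routes that fits.

turn(right), strafe(right, 2)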